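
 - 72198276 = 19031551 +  - 91229827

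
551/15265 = 551/15265 = 0.04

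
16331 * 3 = 48993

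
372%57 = 30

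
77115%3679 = 3535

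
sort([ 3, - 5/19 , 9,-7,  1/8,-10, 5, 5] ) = [ - 10,  -  7,-5/19, 1/8, 3 , 5 , 5, 9] 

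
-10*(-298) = 2980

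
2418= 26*93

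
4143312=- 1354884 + 5498196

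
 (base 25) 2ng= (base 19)51h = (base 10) 1841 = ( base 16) 731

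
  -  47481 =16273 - 63754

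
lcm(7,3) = 21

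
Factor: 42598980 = 2^2*3^3 * 5^1*78887^1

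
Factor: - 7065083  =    -  67^1 * 105449^1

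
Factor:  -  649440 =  - 2^5*3^2*5^1 * 11^1*41^1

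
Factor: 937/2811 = 3^( - 1) = 1/3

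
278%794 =278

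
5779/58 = 5779/58 = 99.64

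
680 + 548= 1228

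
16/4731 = 16/4731 = 0.00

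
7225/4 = 7225/4 = 1806.25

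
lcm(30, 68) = 1020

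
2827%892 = 151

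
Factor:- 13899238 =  - 2^1*521^1*13339^1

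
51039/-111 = -460 + 7/37 = -459.81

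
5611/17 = 330 + 1/17 = 330.06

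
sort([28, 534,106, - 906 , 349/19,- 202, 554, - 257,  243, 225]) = [ - 906, - 257, -202, 349/19, 28, 106 , 225, 243, 534,554 ]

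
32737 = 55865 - 23128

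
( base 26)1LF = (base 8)2325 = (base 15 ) 577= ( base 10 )1237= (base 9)1624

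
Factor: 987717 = 3^1*17^1*107^1 * 181^1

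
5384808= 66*81588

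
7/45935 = 7/45935 = 0.00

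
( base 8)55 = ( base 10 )45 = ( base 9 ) 50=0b101101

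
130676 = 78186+52490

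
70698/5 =14139+3/5= 14139.60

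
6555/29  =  226  +  1/29 = 226.03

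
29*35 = 1015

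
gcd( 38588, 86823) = 9647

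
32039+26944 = 58983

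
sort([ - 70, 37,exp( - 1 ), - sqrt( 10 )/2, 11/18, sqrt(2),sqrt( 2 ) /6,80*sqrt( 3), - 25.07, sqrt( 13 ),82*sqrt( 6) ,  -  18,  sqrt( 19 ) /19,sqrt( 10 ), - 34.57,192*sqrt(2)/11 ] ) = [-70, - 34.57 , - 25.07, - 18, - sqrt( 10)/2, sqrt( 19)/19 , sqrt( 2 ) /6,exp(- 1 ) , 11/18, sqrt( 2),  sqrt (10),sqrt( 13 ) , 192 * sqrt( 2 )/11,37,  80*sqrt( 3), 82*sqrt( 6)]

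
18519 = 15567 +2952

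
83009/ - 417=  - 83009/417 = - 199.06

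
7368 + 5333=12701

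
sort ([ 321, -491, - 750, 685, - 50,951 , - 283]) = [ - 750, - 491, - 283, - 50,321,685,951 ]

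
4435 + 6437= 10872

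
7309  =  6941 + 368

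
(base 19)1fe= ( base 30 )M0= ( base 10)660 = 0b1010010100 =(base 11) 550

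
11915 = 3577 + 8338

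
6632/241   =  27 + 125/241 = 27.52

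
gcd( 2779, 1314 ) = 1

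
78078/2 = 39039 = 39039.00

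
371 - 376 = - 5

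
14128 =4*3532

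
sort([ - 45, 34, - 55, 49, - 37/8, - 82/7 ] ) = [ - 55, - 45, - 82/7,-37/8, 34,  49]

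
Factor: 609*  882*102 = 54788076 =2^2*3^4*7^3*17^1*29^1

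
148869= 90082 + 58787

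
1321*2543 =3359303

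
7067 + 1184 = 8251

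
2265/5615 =453/1123 = 0.40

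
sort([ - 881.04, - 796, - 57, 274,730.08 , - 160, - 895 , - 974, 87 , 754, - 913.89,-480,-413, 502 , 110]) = [ - 974, - 913.89, - 895, - 881.04, - 796, - 480,-413, - 160,-57, 87, 110, 274,502, 730.08,754] 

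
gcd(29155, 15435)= 1715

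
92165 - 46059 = 46106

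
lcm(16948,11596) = 220324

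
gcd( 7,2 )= 1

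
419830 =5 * 83966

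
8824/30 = 4412/15 = 294.13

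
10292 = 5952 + 4340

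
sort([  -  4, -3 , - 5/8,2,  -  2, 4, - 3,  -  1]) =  [-4,  -  3,  -  3,-2, - 1, - 5/8, 2,4] 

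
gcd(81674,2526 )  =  842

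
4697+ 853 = 5550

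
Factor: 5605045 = 5^1*619^1*1811^1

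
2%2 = 0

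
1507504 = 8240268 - 6732764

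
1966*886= 1741876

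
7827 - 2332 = 5495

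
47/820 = 47/820 = 0.06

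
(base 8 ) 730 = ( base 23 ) KC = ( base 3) 122111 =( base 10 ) 472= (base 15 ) 217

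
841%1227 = 841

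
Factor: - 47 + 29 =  - 2^1*3^2 = - 18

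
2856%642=288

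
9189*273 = 2508597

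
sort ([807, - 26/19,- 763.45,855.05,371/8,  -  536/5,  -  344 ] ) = [-763.45, - 344,-536/5, - 26/19,371/8, 807,855.05 ]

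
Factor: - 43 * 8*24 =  - 8256 = - 2^6*3^1*43^1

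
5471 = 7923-2452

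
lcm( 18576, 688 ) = 18576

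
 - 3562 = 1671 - 5233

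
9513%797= 746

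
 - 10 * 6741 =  - 67410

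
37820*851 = 32184820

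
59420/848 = 70 + 15/212 = 70.07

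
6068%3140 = 2928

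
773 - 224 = 549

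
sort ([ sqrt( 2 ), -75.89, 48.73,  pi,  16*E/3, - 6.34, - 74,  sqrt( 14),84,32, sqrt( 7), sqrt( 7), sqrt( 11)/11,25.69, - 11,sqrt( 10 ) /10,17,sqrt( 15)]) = [ - 75.89,-74,-11, - 6.34,sqrt( 11)/11,sqrt( 10) /10, sqrt (2),sqrt ( 7),sqrt( 7),pi, sqrt(14),sqrt( 15),16*E/3, 17,25.69,32,48.73 , 84]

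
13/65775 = 13/65775 =0.00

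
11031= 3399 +7632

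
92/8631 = 92/8631 = 0.01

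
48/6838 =24/3419 = 0.01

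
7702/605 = 7702/605 = 12.73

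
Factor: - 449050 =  - 2^1*5^2*7^1*1283^1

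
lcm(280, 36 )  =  2520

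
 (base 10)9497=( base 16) 2519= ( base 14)3665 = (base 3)111000202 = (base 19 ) 175G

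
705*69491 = 48991155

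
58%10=8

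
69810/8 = 8726+ 1/4  =  8726.25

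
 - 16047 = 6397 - 22444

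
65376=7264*9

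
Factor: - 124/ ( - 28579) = 2^2*31^1 * 28579^(-1)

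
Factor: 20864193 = 3^1*7^1 * 47^1*21139^1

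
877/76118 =877/76118 = 0.01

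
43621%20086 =3449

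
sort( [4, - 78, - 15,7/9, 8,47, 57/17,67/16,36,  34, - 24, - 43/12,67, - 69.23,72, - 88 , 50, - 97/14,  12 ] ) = [ - 88,-78,-69.23 ,-24, - 15, - 97/14,-43/12 , 7/9,57/17,4,67/16,  8, 12,34, 36,47,50, 67, 72 ]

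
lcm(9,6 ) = 18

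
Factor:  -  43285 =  - 5^1 * 11^1*787^1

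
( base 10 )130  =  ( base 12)AA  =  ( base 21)64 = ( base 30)4A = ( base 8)202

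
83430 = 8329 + 75101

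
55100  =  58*950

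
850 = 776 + 74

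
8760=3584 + 5176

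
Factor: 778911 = 3^1*7^1*29^1 * 1279^1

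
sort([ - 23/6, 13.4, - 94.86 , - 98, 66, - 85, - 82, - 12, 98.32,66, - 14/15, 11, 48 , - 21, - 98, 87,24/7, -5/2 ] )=[ - 98, - 98, - 94.86,-85, - 82, - 21, - 12, - 23/6,-5/2, - 14/15  ,  24/7,11, 13.4, 48, 66,66, 87 , 98.32 ]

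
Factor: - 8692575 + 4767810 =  - 3^2*5^1*13^1*6709^1 = -3924765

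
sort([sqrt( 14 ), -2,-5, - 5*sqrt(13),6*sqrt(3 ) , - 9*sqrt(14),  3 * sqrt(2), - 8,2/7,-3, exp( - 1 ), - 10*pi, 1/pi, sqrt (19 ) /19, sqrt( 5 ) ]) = [ - 9*sqrt (14 ), -10*pi, - 5*sqrt( 13 ) , -8,-5,  -  3,-2,sqrt( 19 ) /19, 2/7, 1/pi , exp(- 1 ),sqrt(5 ),  sqrt(14),3*sqrt(2 ),6*sqrt(3 )]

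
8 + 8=16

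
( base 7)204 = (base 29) 3F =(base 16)66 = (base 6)250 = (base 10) 102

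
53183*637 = 33877571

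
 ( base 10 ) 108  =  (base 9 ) 130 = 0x6C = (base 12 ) 90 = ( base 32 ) 3c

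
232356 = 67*3468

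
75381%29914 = 15553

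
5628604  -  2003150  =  3625454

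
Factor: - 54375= - 3^1*5^4*29^1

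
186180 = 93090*2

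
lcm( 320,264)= 10560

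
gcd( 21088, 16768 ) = 32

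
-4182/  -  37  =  4182/37 = 113.03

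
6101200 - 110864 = 5990336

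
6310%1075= 935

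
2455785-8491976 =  - 6036191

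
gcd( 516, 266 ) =2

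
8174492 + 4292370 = 12466862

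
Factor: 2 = 2^1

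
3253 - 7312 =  - 4059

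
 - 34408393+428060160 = 393651767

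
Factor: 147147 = 3^1*7^3*11^1*13^1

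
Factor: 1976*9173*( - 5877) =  - 2^3*3^2*13^1*19^1*653^1 * 9173^1 = -106525608696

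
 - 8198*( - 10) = 81980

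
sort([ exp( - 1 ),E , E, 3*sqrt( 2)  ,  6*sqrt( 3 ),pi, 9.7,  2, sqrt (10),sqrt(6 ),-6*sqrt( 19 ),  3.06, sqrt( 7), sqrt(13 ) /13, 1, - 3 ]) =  [-6 *sqrt(19 ), - 3,  sqrt(13)/13,exp( - 1), 1, 2, sqrt(6),  sqrt(7), E,E, 3.06, pi, sqrt( 10),3*sqrt(2), 9.7, 6 * sqrt(3)]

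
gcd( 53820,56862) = 234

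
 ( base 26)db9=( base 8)21573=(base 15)2A58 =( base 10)9083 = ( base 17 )1E75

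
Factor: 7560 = 2^3*3^3*5^1*7^1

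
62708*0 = 0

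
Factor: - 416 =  - 2^5*13^1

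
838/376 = 419/188  =  2.23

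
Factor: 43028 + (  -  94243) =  - 51215=- 5^1*10243^1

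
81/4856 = 81/4856 = 0.02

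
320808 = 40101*8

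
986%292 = 110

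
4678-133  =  4545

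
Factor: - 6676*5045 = - 2^2*5^1*1009^1*1669^1 =- 33680420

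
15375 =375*41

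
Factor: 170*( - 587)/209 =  - 2^1*5^1*11^ ( - 1)*17^1*19^( - 1)*587^1 = - 99790/209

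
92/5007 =92/5007 = 0.02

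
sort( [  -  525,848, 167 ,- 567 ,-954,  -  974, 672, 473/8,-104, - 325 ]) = [-974 , - 954, -567,- 525,-325, - 104,473/8,167,  672, 848]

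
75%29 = 17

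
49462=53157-3695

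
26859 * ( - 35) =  - 940065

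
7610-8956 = -1346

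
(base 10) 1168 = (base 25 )1li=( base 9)1537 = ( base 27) 1g7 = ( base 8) 2220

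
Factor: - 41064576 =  - 2^7*3^1*7^1*15277^1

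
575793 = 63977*9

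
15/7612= 15/7612 = 0.00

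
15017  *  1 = 15017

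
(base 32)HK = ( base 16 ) 234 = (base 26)li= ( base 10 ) 564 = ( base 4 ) 20310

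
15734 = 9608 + 6126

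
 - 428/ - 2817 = 428/2817 = 0.15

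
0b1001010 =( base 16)4a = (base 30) 2E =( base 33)28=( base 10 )74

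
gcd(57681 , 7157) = 17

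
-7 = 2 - 9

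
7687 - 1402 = 6285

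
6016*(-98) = - 589568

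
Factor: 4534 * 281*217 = 276469718= 2^1* 7^1*31^1*281^1 * 2267^1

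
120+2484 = 2604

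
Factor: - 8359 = - 13^1*643^1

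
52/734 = 26/367 = 0.07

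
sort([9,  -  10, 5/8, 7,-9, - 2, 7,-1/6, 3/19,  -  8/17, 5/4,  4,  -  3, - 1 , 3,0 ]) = [-10, - 9,-3,- 2,  -  1,  -  8/17,-1/6,  0, 3/19,5/8,5/4 , 3 , 4, 7, 7,9 ]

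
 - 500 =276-776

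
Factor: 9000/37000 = 3^2*37^( - 1) = 9/37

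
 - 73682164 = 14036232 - 87718396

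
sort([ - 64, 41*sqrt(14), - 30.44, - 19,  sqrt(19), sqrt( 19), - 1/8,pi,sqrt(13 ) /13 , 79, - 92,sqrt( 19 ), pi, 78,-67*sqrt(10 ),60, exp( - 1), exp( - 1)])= [ - 67*sqrt( 10) , - 92, - 64,-30.44, - 19,- 1/8, sqrt( 13)/13, exp( - 1), exp(  -  1), pi,pi,sqrt(19 ), sqrt( 19 ), sqrt( 19 ), 60, 78, 79, 41*sqrt(14)] 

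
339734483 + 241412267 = 581146750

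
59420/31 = 1916 +24/31 = 1916.77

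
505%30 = 25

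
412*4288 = 1766656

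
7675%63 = 52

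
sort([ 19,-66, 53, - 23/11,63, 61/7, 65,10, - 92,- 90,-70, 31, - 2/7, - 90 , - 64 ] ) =[ - 92,  -  90,-90, - 70, - 66, - 64, - 23/11,-2/7,61/7,  10,19,31,53,  63,65 ] 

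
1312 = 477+835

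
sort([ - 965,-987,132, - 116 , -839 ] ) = [ - 987,-965,-839, - 116, 132]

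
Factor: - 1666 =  - 2^1*7^2*17^1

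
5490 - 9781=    - 4291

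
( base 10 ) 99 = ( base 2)1100011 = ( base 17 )5e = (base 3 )10200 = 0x63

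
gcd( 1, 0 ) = 1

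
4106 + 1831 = 5937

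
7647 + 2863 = 10510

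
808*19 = 15352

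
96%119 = 96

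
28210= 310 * 91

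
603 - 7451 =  - 6848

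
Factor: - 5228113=-11^1*475283^1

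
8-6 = 2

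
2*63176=126352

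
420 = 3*140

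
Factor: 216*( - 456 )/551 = - 2^6*3^4*29^(  -  1)= -5184/29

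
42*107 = 4494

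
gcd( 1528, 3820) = 764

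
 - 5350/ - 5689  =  5350/5689 = 0.94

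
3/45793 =3/45793 = 0.00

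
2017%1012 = 1005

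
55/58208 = 55/58208 = 0.00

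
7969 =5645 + 2324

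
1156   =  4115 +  - 2959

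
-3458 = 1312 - 4770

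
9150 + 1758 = 10908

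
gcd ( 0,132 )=132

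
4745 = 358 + 4387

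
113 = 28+85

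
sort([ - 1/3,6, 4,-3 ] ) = [-3,-1/3  ,  4,6 ]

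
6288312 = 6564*958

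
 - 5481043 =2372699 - 7853742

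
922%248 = 178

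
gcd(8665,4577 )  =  1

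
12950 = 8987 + 3963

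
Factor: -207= - 3^2*23^1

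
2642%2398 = 244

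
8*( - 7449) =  - 59592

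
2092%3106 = 2092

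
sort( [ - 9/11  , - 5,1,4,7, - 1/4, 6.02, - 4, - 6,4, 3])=[ - 6, - 5, - 4, - 9/11, - 1/4, 1,3 , 4,4, 6.02 , 7]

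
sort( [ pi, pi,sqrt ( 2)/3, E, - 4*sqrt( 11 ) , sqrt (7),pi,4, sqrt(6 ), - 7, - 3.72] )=[ - 4*sqrt( 11 ), - 7, - 3.72,sqrt( 2 )/3,sqrt ( 6), sqrt( 7), E,pi,pi,pi,4] 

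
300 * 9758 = 2927400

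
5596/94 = 59 + 25/47 = 59.53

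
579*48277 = 27952383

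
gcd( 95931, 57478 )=1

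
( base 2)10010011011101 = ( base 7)36341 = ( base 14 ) 3621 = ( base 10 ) 9437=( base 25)f2c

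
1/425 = 1/425 = 0.00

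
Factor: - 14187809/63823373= - 17^1*151^1*991^( - 1)*5527^1 * 64403^ (  -  1)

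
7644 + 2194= 9838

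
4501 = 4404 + 97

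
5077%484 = 237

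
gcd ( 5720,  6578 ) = 286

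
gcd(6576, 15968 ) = 16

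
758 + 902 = 1660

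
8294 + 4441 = 12735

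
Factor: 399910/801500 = 5713/11450 = 2^(- 1 )*5^(-2 )*29^1 * 197^1*229^( - 1)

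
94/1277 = 94/1277 = 0.07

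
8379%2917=2545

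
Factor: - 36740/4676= - 55/7 = - 5^1*7^ (  -  1 )* 11^1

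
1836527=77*23851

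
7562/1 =7562 =7562.00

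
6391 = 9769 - 3378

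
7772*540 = 4196880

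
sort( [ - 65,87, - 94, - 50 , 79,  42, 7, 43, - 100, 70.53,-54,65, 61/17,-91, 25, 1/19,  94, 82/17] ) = [- 100,-94, - 91,- 65,- 54, - 50 , 1/19,61/17, 82/17,7 , 25, 42, 43,65, 70.53,79, 87,94]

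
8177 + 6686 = 14863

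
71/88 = 71/88=0.81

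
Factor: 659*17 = 11203 =17^1*659^1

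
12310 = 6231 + 6079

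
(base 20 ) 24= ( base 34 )1a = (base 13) 35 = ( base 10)44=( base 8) 54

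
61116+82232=143348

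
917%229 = 1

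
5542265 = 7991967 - 2449702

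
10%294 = 10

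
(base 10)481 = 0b111100001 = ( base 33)ej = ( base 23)KL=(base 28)h5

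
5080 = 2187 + 2893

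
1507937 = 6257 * 241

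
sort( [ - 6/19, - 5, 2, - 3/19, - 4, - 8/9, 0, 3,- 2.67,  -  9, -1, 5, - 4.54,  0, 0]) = [ - 9,-5, - 4.54, - 4, -2.67,- 1, -8/9,  -  6/19, - 3/19, 0, 0 , 0,2,3,5 ]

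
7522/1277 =7522/1277 = 5.89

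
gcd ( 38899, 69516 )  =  1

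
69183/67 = 1032 + 39/67 = 1032.58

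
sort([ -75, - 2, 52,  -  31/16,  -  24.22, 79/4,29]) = [ - 75, - 24.22, - 2 ,- 31/16,  79/4,  29,52]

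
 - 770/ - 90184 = 385/45092 = 0.01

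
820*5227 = 4286140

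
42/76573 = 6/10939 = 0.00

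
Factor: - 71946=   -2^1*3^2*7^1*571^1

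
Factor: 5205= 3^1*5^1*347^1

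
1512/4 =378 = 378.00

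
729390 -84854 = 644536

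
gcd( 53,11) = 1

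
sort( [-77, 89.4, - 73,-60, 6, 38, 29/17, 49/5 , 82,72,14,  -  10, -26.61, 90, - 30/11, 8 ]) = [ -77,-73 ,-60, -26.61,  -  10, - 30/11, 29/17 , 6,8,49/5,  14 , 38,  72,82,89.4,90]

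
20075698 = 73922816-53847118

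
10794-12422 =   -  1628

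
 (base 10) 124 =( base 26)4k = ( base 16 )7C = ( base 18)6G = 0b1111100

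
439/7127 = 439/7127 = 0.06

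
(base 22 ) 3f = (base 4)1101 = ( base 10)81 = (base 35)2B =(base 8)121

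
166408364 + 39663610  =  206071974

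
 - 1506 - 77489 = -78995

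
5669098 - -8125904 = 13795002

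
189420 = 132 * 1435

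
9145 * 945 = 8642025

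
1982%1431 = 551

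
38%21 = 17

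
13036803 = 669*19487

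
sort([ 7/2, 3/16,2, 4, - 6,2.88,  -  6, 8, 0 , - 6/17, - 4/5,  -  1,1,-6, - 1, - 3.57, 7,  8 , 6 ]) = [  -  6,-6,-6, - 3.57, - 1, -1, - 4/5, - 6/17,0 , 3/16,1,2, 2.88,  7/2,4,6 , 7, 8,8]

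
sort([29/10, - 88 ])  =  [-88,29/10]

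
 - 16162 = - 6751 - 9411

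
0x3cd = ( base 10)973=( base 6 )4301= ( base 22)205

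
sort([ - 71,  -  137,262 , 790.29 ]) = [-137, - 71 , 262,790.29]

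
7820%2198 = 1226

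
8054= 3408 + 4646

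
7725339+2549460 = 10274799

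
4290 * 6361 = 27288690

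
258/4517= 258/4517 = 0.06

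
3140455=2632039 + 508416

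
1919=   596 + 1323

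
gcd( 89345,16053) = 1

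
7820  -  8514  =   - 694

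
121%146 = 121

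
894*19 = 16986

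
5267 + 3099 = 8366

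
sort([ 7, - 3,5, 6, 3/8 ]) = [ - 3, 3/8, 5,6,  7 ] 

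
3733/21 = 3733/21=177.76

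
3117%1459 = 199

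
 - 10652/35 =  - 10652/35 = -304.34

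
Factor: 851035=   5^1*170207^1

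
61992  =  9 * 6888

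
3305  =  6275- 2970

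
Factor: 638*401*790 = 2^2*5^1*11^1 *29^1*79^1*401^1 = 202112020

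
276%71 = 63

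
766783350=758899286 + 7884064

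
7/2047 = 7/2047 = 0.00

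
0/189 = 0  =  0.00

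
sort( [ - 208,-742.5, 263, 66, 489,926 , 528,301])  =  [-742.5, -208 , 66,263, 301, 489 , 528, 926 ]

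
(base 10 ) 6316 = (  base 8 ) 14254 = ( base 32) 65C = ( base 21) E6G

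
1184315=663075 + 521240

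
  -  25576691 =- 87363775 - - 61787084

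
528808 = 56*9443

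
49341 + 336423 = 385764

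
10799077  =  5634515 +5164562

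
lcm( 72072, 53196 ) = 2234232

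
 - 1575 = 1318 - 2893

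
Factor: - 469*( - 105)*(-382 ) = -18811590 = - 2^1*3^1*  5^1 * 7^2 *67^1 * 191^1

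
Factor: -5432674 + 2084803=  - 3^1*37^1*30161^1 = -3347871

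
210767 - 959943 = -749176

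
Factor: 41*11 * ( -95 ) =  - 5^1 * 11^1*19^1 * 41^1 = - 42845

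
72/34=2  +  2/17 = 2.12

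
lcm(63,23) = 1449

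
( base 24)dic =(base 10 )7932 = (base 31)87r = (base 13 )37c2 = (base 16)1efc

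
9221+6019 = 15240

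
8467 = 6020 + 2447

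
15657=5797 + 9860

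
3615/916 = 3615/916 = 3.95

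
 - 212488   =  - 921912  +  709424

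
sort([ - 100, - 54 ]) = [ - 100, - 54 ] 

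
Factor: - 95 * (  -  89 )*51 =3^1 * 5^1*17^1 * 19^1*89^1 =431205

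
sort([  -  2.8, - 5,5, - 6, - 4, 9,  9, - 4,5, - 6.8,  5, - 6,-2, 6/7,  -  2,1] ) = [  -  6.8, - 6, - 6 , - 5, - 4,-4, - 2.8, - 2, - 2, 6/7, 1,  5, 5, 5,9, 9 ] 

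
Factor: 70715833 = 29^1*  53^1*139^1 * 331^1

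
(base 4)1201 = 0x61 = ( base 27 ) 3G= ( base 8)141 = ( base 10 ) 97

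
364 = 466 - 102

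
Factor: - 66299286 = -2^1* 3^1 * 17^1*509^1 * 1277^1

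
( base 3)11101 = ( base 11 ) A8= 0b1110110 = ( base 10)118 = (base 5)433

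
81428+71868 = 153296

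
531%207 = 117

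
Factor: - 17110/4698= - 3^( - 4)*5^1* 59^1 =- 295/81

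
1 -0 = 1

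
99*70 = 6930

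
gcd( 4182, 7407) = 3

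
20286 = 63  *322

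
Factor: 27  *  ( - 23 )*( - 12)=7452 = 2^2*3^4*23^1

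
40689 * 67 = 2726163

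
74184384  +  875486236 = 949670620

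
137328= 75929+61399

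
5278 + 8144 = 13422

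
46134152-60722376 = - 14588224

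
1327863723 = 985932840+341930883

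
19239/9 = 6413/3 = 2137.67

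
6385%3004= 377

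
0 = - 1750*0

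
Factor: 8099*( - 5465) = -44261035 = -5^1 *7^1*13^1*89^1*1093^1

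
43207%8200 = 2207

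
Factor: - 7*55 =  - 385 =-5^1*7^1 * 11^1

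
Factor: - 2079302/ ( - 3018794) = 59^( - 1)*25583^( - 1 )*1039651^1 = 1039651/1509397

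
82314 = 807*102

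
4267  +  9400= 13667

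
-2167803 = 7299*( - 297)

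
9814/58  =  4907/29 =169.21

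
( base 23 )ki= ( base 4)13132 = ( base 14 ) 262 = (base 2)111011110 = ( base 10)478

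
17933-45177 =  - 27244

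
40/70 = 4/7 = 0.57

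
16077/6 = 2679 + 1/2=2679.50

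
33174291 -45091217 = -11916926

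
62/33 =1 + 29/33=1.88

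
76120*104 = 7916480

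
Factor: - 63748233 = - 3^2*61^1*83^1*1399^1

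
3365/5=673=673.00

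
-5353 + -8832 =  - 14185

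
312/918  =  52/153  =  0.34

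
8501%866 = 707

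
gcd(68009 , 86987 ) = 1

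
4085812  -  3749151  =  336661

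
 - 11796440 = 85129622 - 96926062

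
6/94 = 3/47 =0.06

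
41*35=1435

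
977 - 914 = 63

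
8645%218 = 143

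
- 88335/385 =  - 17667/77  =  -229.44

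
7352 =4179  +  3173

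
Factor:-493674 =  - 2^1*3^1*82279^1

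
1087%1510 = 1087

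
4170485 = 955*4367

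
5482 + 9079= 14561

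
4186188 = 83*50436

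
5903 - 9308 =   -  3405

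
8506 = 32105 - 23599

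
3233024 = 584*5536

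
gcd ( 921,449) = 1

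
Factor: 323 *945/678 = 2^( - 1)*3^2*5^1 *7^1*17^1*19^1*113^( - 1 ) = 101745/226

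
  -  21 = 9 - 30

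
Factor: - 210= -2^1 * 3^1*5^1 * 7^1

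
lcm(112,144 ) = 1008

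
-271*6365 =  - 1724915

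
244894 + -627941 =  - 383047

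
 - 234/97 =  - 3  +  57/97 = -2.41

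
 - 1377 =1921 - 3298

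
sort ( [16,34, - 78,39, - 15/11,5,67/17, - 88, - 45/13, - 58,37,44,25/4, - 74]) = [ - 88, - 78, - 74, - 58, - 45/13 , - 15/11,  67/17,5,25/4,16, 34,37,39, 44 ] 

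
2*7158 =14316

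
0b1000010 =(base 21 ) 33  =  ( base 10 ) 66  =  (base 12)56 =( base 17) 3F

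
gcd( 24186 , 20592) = 6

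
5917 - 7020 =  - 1103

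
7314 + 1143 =8457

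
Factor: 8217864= 2^3*3^2*311^1*367^1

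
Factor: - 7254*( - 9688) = 2^4*3^2*7^1*13^1*31^1*173^1 = 70276752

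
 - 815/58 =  - 15 +55/58 = -  14.05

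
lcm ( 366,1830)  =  1830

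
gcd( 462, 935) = 11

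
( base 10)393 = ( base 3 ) 112120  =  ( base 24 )G9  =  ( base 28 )E1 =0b110001001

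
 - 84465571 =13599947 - 98065518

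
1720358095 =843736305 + 876621790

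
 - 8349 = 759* ( - 11)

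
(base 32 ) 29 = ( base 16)49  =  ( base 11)67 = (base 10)73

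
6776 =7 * 968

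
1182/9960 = 197/1660 = 0.12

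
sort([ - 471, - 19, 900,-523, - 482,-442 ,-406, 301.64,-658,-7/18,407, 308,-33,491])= [-658, - 523, - 482, - 471,-442,-406, - 33 , - 19, - 7/18, 301.64, 308,407, 491, 900]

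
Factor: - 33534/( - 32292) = 2^( - 1)*3^3*13^( - 1) = 27/26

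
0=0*334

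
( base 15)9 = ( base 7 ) 12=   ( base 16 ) 9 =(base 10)9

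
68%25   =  18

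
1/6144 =1/6144 = 0.00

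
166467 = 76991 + 89476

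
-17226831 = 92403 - 17319234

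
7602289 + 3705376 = 11307665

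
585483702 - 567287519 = 18196183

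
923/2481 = 923/2481 = 0.37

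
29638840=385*76984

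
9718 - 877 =8841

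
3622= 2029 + 1593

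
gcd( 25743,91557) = 3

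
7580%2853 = 1874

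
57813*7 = 404691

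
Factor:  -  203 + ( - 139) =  - 2^1*3^2*19^1= - 342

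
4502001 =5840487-1338486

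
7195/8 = 899 + 3/8= 899.38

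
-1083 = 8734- 9817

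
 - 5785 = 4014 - 9799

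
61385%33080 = 28305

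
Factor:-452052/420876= -29/27 = - 3^(-3 )*29^1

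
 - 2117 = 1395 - 3512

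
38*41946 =1593948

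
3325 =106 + 3219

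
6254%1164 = 434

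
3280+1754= 5034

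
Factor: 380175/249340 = 555/364 = 2^( - 2) *3^1*5^1*7^( - 1)*13^( - 1 )*37^1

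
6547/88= 74 + 35/88 = 74.40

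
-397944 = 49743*( - 8) 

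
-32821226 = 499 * ( - 65774 ) 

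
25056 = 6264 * 4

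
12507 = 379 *33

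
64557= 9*7173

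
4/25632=1/6408 = 0.00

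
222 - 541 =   -  319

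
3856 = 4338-482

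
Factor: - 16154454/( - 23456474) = 8077227/11728237 = 3^1*17^1*109^1*149^(-1 )*1453^1*78713^ ( - 1 ) 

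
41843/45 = 929 + 38/45 = 929.84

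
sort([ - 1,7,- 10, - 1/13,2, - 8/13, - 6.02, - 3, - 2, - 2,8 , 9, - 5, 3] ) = [ - 10, - 6.02, - 5,-3, - 2,  -  2,-1,-8/13,  -  1/13, 2,3, 7,8, 9] 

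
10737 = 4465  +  6272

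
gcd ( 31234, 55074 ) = 2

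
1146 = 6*191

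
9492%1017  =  339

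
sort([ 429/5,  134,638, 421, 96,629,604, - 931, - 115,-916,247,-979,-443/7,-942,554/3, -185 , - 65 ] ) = [ - 979, - 942, - 931, - 916,-185, - 115, - 65,-443/7,429/5,  96,134, 554/3,247,421,  604, 629,638 ] 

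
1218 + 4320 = 5538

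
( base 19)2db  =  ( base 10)980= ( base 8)1724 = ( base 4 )33110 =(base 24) 1gk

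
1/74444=1/74444 = 0.00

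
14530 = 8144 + 6386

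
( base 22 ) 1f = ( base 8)45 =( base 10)37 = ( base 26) 1B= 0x25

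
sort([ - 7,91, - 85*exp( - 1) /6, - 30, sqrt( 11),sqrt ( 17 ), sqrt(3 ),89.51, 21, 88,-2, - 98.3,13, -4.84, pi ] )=[ - 98.3,-30, - 7, - 85*exp( - 1)/6, - 4.84, - 2 , sqrt( 3),  pi, sqrt(11), sqrt( 17 ), 13,21,88 , 89.51,  91]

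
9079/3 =9079/3 = 3026.33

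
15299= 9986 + 5313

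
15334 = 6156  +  9178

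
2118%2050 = 68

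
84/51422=6/3673 = 0.00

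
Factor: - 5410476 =  -  2^2 * 3^4 * 16699^1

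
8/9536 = 1/1192=0.00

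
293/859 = 293/859 = 0.34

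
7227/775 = 7227/775  =  9.33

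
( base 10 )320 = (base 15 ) 165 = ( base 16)140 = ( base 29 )B1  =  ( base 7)635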